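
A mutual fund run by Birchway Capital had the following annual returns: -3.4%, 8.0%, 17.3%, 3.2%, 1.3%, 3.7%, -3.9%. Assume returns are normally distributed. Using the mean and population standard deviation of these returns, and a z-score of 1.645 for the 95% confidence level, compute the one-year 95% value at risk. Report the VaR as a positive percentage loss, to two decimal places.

μ = (-3.4 + 8 + 17.3 + 3.2 + 1.3 + 3.7 − 3.9) / 7 = 3.7429%
Population std dev = √[317.6171 / 7] = 6.7360%
VaR = −(μ − z·σ) = −(3.7429 − 1.645 × 6.7360) = −(-7.3378) = 7.3378%

7.34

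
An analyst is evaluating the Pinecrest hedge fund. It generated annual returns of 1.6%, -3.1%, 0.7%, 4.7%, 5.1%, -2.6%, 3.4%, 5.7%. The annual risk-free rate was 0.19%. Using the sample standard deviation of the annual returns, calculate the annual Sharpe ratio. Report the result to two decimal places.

0.51

r̄ = (1.6 − 3.1 + 0.7 + 4.7 + 5.1 − 2.6 + 3.4 + 5.7) / 8 = 1.9375%
Σ(r − r̄)² = (1.6 − 1.9375)² + (-3.1 − 1.9375)² + … = 81.5388
sample σ = √(81.5388 / 7) = √11.6484 = 3.4130%
Sharpe = (r̄ − rf) / σ = (1.9375 − 0.19) / 3.4130 = 1.7475 / 3.4130 = 0.5120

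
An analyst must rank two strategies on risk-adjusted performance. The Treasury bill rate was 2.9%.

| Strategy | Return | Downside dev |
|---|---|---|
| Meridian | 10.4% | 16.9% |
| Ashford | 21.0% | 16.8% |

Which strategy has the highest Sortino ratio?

Meridian: Sortino ratio = (10.4% − 2.9%) / 16.9% = 0.444
Ashford: Sortino ratio = (21.0% − 2.9%) / 16.8% = 1.077
Highest: Ashford (1.077).

Ashford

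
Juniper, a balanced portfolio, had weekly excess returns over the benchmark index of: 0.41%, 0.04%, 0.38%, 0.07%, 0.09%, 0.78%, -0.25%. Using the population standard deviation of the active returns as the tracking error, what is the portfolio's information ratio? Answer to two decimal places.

Mean return r̄ = 1.520 / 7 = 0.2171%
Σ(r − r̄)² = (0.41 − 0.2171)² + (0.04 − 0.2171)² + … = 0.6679
population σ = √(0.6679 / 7) = √0.0954 = 0.3089%
IR = r̄ / tracking error = 0.2171 / 0.3089 = 0.7028

0.70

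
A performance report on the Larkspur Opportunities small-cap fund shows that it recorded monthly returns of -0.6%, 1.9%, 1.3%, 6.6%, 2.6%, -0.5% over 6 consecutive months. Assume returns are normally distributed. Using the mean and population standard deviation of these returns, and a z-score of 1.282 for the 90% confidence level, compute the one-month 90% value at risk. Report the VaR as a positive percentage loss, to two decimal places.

1.21

Mean return r̄ = 11.30 / 6 = 1.8833%
Σ(r − r̄)² = (-0.6 − 1.8833)² + (1.9 − 1.8833)² + (1.3 − 1.8833)² + … = 34.9483
σ = √[34.9483 / 6] = 2.4134%
VaR = −(r̄ − z·σ) = −(1.8833 − 1.282 × 2.4134) = −(-1.2107) = 1.2107%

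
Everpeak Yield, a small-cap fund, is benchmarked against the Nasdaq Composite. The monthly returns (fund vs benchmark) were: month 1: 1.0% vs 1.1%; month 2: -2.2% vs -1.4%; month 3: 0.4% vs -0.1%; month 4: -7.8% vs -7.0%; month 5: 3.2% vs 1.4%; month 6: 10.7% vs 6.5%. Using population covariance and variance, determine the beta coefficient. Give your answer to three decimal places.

r̄p = 0.8833%,  r̄m = 0.0833%
Cov = Σ(rp − r̄p)(rm − r̄m) / 6 = 22.0547
Var(rm) = Σ(rm − r̄m)² / 6 = 16.0581
β = Cov / Var = 22.0547 / 16.0581 = 1.3734

1.373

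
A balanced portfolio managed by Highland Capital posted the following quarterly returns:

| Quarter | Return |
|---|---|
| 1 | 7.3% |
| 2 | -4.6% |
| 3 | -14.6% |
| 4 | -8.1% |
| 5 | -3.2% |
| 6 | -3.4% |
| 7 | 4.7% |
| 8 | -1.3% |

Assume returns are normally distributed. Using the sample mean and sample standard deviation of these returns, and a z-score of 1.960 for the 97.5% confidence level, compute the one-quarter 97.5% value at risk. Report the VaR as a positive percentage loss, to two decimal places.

16.39

Mean return r̄ = -23.20 / 8 = -2.9000%
Σ(r − r̄)² = (7.3 − (-2.9000))² + (-4.6 − (-2.9000))² + (-14.6 − (-2.9000))² + … = 331.5200
σ = √[331.5200 / 7] = 6.8819%
VaR = −(r̄ − z·σ) = −(-2.9000 − 1.960 × 6.8819) = −(-16.3885) = 16.3885%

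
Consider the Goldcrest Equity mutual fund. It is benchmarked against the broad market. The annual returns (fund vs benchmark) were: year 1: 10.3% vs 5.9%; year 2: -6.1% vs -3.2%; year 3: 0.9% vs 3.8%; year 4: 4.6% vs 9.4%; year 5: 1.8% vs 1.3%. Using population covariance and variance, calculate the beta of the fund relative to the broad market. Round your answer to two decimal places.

r̄p = 2.3000%,  r̄m = 3.4400%
Cov = Σ(rp − r̄p)(rm − r̄m) / 5 = 17.9460
Var(rm) = Σ(rm − r̄m)² / 5 = 18.0744
β = Cov / Var = 17.9460 / 18.0744 = 0.9929

0.99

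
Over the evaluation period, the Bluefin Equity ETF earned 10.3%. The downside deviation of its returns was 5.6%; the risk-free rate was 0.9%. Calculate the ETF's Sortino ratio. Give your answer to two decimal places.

1.68

Sortino = (Rp − Rf) / σd = (10.3% − 0.9%) / 5.6% = 9.40% / 5.6% = 1.6786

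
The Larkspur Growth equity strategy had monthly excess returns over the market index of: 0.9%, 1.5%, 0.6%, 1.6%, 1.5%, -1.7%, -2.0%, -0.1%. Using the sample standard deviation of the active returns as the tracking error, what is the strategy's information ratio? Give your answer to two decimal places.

0.20

r̄ = (0.9 + 1.5 + 0.6 + 1.6 + 1.5 − 1.7 − 2 − 0.1) / 8 = 2.30 / 8 = 0.2875%
Sample std dev = √[14.4688 / 7] = 1.4377%
IR = r̄ / tracking error = 0.2875 / 1.4377 = 0.2000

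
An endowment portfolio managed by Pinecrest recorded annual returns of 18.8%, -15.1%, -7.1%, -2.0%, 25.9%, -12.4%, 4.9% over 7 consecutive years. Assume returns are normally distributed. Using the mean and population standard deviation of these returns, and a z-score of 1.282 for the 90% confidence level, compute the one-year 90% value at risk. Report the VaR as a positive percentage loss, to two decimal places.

16.66

Mean return r̄ = 13.00 / 7 = 1.8571%
Population σ = √[Σ(r − r̄)² / 7] = √[1460.2971 / 7] = √208.6139 = 14.4435%
VaR = −(r̄ − z·σ) = −(1.8571 − 1.282 × 14.4435) = −(-16.6595) = 16.6595%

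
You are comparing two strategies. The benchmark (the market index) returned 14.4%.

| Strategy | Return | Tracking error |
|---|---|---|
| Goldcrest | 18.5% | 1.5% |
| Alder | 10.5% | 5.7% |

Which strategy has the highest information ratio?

Goldcrest: IR = (18.5% − 14.4%) / 1.5% = 2.733
Alder: IR = (10.5% − 14.4%) / 5.7% = -0.684
Highest: Goldcrest (2.733).

Goldcrest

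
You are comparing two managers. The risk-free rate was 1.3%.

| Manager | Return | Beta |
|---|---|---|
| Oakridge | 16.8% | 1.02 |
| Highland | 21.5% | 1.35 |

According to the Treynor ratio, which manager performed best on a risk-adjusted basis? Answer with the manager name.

Oakridge

Oakridge: Treynor = (16.8% − 1.3%) / 1.02 = 15.196
Highland: Treynor = (21.5% − 1.3%) / 1.35 = 14.963
Highest: Oakridge (15.196).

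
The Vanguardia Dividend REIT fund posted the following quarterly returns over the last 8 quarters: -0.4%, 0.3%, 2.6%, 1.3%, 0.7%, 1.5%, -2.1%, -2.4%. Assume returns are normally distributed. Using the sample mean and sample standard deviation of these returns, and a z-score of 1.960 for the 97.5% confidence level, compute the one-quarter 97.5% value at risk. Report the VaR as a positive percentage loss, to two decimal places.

3.23

r̄ = (-0.4 + 0.3 + 2.6 + 1.3 + 0.7 + 1.5 − 2.1 − 2.4) / 8 = 1.50 / 8 = 0.1875%
Σ(r − r̄)² = 21.3288; sample σ = √(21.3288/7) = 1.7456%
VaR = −(r̄ − z·σ) = −(0.1875 − 1.960 × 1.7456) = −(-3.2339) = 3.2339%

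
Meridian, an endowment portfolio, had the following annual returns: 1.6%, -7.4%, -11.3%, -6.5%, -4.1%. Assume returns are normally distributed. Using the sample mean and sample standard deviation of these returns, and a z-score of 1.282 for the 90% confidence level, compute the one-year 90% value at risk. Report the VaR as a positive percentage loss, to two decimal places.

Mean return μ = -27.70 / 5 = -5.5400%
Sample σ = √[Σ(r − μ)² / 4] = √[90.6120 / 4] = √22.6530 = 4.7595%
VaR = −(μ − z·σ) = −(-5.5400 − 1.282 × 4.7595) = −(-11.6417) = 11.6417%

11.64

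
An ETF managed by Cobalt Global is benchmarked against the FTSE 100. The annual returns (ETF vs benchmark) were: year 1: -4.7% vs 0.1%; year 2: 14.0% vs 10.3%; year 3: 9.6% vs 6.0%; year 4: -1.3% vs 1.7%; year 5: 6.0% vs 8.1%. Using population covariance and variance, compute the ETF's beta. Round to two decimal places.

r̄p = 4.7200%,  r̄m = 5.2400%
Cov = Σ(rp − r̄p)(rm − r̄m) / 5 = 24.8112
Var(rm) = Σ(rm − r̄m)² / 5 = 14.6624
β = Cov / Var = 24.8112 / 14.6624 = 1.6922

1.69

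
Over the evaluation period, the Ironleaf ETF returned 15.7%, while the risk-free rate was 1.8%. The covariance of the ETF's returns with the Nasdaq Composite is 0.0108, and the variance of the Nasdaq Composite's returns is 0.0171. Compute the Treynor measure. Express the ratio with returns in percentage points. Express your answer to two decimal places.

β = Cov / Var = 0.0108 / 0.0171 = 0.6316
Treynor = (Rp − Rf) / β = (15.7% − 1.8%) / 0.6316 = 13.90 / 0.6316 = 22.0076

22.01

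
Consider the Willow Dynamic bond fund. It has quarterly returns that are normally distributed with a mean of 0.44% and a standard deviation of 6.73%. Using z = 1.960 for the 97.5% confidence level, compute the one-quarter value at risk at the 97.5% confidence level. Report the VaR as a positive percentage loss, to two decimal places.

VaR (as % loss) = −(μ − z·σ) = −(0.44% − 1.960 × 6.73%) = −(-12.7508%) = 12.7508%

12.75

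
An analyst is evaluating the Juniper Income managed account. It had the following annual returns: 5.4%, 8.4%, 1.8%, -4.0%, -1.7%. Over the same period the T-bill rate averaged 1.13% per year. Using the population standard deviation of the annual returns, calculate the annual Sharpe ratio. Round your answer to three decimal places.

0.188

r̄ = (5.4 + 8.4 + 1.8 − 4 − 1.7) / 5 = 9.90 / 5 = 1.9800%
Σ(r − r̄)² = (5.4 − 1.9800)² + (8.4 − 1.9800)² + (1.8 − 1.9800)² + … = 102.2480
population σ = √(102.2480 / 5) = √20.4496 = 4.5221%
Sharpe = (r̄ − rf) / σ = (1.9800 − 1.13) / 4.5221 = 0.8500 / 4.5221 = 0.1880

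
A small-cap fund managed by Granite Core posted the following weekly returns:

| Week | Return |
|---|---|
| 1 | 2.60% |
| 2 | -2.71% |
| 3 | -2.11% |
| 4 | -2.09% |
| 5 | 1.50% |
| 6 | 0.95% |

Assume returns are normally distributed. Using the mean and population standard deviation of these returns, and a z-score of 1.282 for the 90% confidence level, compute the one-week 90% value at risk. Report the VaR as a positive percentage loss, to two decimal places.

r̄ = (2.6 − 2.71 − 2.11 − 2.09 + 1.5 + 0.95) / 6 = -0.3100%
Σ(r − r̄)² = (2.6 − (-0.3100))² + (-2.71 − (-0.3100))² + (-2.11 − (-0.3100))² + … = 25.5002
population σ = √(25.5002 / 6) = √4.2500 = 2.0616%
VaR = −(r̄ − z·σ) = −(-0.3100 − 1.282 × 2.0616) = −(-2.9530) = 2.9530%

2.95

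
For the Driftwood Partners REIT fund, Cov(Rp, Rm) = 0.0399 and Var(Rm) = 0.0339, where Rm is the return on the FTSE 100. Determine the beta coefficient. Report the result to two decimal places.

1.18

β = Cov(Rp, Rm) / Var(Rm) = 0.0399 / 0.0339 = 1.1770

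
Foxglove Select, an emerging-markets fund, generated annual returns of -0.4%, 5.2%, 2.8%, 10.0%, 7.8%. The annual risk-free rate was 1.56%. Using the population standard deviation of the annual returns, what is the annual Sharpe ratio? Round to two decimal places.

0.96

Mean return r̄ = 25.40 / 5 = 5.0800%
Σ(r − r̄)² = (-0.4 − 5.0800)² + (5.2 − 5.0800)² + … = 66.8480
population σ = √(66.8480 / 5) = √13.3696 = 3.6564%
Sharpe = (r̄ − rf) / σ = (5.0800 − 1.56) / 3.6564 = 3.5200 / 3.6564 = 0.9627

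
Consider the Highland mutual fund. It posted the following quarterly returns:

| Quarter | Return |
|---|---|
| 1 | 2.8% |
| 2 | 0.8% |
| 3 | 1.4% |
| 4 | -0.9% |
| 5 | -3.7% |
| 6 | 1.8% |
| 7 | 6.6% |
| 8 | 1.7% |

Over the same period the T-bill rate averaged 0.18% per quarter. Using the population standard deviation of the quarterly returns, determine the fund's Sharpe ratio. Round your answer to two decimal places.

0.41

r̄ = (2.8 + 0.8 + 1.4 − 0.9 − 3.7 + 1.8 + 6.6 + 1.7) / 8 = 1.3125%
Σ(r − r̄)² = 60.8488; population σ = √(60.8488/8) = 2.7579%
Sharpe = (r̄ − rf) / σ = (1.3125 − 0.18) / 2.7579 = 1.1325 / 2.7579 = 0.4106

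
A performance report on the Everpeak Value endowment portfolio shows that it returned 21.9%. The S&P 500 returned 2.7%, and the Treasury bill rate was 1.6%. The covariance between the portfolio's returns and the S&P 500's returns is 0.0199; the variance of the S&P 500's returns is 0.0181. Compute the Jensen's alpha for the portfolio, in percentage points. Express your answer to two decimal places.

19.09

β = Cov / Var = 0.0199 / 0.0181 = 1.0994
E[R] = Rf + β(Rm − Rf) = 1.6% + 1.0994 × (2.7% − 1.6%) = 2.8093%
α = Rp − E[R] = 21.9% − 2.8093% = 19.0907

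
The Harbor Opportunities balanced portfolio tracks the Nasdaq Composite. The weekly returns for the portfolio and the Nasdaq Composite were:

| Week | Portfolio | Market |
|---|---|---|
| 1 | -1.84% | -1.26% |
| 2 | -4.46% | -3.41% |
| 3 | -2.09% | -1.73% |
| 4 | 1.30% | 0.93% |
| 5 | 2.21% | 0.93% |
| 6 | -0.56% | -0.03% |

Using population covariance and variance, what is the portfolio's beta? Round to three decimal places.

r̄p = -0.9067%,  r̄m = -0.7617%
Cov = Σ(rp − r̄p)(rm − r̄m) / 6 = 3.3801
Var(rm) = Σ(rm − r̄m)² / 6 = 2.4097
β = Cov / Var = 3.3801 / 2.4097 = 1.4027

1.403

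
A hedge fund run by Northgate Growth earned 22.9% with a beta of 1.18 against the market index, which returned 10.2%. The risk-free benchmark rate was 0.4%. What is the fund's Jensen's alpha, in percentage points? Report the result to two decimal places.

CAPM expected return = Rf + β(Rm − Rf) = 0.4% + 1.18 × (10.2% − 0.4%) = 0.4 + 1.18 × 9.80 = 11.9640%
Jensen's α = Rp − E[R] = 22.9% − 11.9640% = 10.9360

10.94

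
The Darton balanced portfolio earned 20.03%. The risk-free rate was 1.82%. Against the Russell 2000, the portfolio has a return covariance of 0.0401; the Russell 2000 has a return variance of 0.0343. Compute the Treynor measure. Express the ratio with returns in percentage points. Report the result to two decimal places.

β = Cov / Var = 0.0401 / 0.0343 = 1.1691
Treynor = (Rp − Rf) / β = (20.03% − 1.82%) / 1.1691 = 18.21 / 1.1691 = 15.5761

15.58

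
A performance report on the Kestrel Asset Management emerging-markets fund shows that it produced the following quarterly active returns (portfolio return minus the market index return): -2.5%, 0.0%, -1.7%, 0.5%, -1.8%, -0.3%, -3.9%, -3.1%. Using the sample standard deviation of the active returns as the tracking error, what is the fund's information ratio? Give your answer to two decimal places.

r̄ = (-2.5 + 0 − 1.7 + 0.5 − 1.8 − 0.3 − 3.9 − 3.1) / 8 = -1.6000%
Σ(r − r̄)² = (-2.5 − (-1.6000))² + (0 − (-1.6000))² + (-1.7 − (-1.6000))² + … = 17.0600
σ = √[17.0600 / 7] = 1.5611%
IR = r̄ / tracking error = -1.6000 / 1.5611 = -1.0249

-1.02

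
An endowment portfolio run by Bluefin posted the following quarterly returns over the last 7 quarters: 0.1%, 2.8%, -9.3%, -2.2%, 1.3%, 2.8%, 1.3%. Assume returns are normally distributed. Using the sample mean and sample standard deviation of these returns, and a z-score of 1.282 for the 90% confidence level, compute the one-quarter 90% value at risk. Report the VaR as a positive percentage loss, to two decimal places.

5.92

Mean return r̄ = -3.20 / 7 = -0.4571%
Σ(r − r̄)² = (0.1 − (-0.4571))² + (2.8 − (-0.4571))² + (-9.3 − (-0.4571))² + … = 108.9371
sample σ = √(108.9371 / 6) = √18.1562 = 4.2610%
VaR = −(r̄ − z·σ) = −(-0.4571 − 1.282 × 4.2610) = −(-5.9197) = 5.9197%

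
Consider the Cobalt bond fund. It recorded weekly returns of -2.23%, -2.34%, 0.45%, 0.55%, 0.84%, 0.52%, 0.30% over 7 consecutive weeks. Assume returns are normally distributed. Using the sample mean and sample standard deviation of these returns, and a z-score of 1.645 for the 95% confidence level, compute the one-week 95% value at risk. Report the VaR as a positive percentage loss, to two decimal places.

Mean return μ = -1.910 / 7 = -0.2729%
Σ(r − μ)² = (-2.23 − (-0.2729))² + (-2.34 − (-0.2729))² + (0.45 − (-0.2729))² + … = 11.4983
σ = √[11.4983 / 6] = 1.3843%
VaR = −(μ − z·σ) = −(-0.2729 − 1.645 × 1.3843) = −(-2.5501) = 2.5501%

2.55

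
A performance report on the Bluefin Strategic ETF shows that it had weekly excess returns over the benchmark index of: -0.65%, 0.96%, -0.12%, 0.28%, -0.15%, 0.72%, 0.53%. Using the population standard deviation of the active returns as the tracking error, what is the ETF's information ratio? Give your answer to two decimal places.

r̄ = (-0.65 + 0.96 − 0.12 + 0.28 − 0.15 + 0.72 + 0.53) / 7 = 1.570 / 7 = 0.2243%
Σ(r − r̄)² = (-0.65 − 0.2243)² + (0.96 − 0.2243)² + (-0.12 − 0.2243)² + … = 1.9066
σ = √[1.9066 / 7] = 0.5219%
IR = r̄ / tracking error = 0.2243 / 0.5219 = 0.4298

0.43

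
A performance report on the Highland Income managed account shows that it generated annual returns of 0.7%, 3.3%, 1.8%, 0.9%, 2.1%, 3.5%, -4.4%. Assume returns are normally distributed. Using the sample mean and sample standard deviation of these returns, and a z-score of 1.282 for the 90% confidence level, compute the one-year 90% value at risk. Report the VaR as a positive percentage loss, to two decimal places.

2.28

r̄ = (0.7 + 3.3 + 1.8 + 0.9 + 2.1 + 3.5 − 4.4) / 7 = 1.1286%
Sample σ = √[Σ(r − r̄)² / 6] = √[42.5343 / 6] = √7.0891 = 2.6625%
VaR = −(r̄ − z·σ) = −(1.1286 − 1.282 × 2.6625) = −(-2.2847) = 2.2847%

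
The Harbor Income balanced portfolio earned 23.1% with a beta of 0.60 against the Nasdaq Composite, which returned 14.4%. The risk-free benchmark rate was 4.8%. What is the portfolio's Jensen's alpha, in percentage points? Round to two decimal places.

12.54

CAPM expected return = Rf + β(Rm − Rf) = 4.8% + 0.60 × (14.4% − 4.8%) = 4.8 + 0.60 × 9.60 = 10.5600%
Jensen's α = Rp − E[R] = 23.1% − 10.5600% = 12.5400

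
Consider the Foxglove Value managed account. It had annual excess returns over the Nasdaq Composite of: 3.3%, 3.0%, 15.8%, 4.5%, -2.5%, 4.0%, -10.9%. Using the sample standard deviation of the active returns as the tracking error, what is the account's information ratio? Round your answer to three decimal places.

r̄ = (3.3 + 3 + 15.8 + 4.5 − 2.5 + 4 − 10.9) / 7 = 17.20 / 7 = 2.4571%
Σ(r − r̄)² = (3.3 − 2.4571)² + (3 − 2.4571)² + (15.8 − 2.4571)² + … = 388.5771
sample σ = √(388.5771 / 6) = √64.7629 = 8.0475%
IR = r̄ / tracking error = 2.4571 / 8.0475 = 0.3053

0.305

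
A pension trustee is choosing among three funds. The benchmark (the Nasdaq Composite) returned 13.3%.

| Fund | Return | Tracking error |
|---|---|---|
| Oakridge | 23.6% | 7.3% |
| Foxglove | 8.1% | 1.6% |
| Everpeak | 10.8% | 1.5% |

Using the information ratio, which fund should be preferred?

Oakridge

Oakridge: IR = (23.6% − 13.3%) / 7.3% = 1.411
Foxglove: IR = (8.1% − 13.3%) / 1.6% = -3.250
Everpeak: IR = (10.8% − 13.3%) / 1.5% = -1.667
Highest: Oakridge (1.411).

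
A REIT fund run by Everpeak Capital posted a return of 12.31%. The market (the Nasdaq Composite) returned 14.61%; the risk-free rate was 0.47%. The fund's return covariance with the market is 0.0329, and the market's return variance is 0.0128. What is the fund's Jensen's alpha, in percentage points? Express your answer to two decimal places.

β = Cov / Var = 0.0329 / 0.0128 = 2.5703
E[R] = Rf + β(Rm − Rf) = 0.47% + 2.5703 × (14.61% − 0.47%) = 36.8140%
α = Rp − E[R] = 12.31% − 36.8140% = -24.5040

-24.50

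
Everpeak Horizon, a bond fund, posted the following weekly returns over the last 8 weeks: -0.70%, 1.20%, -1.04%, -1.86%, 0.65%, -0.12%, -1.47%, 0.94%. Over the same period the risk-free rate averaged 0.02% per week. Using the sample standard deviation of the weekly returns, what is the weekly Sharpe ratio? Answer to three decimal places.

-0.279

r̄ = (-0.7 + 1.2 − 1.04 − 1.86 + 0.65 − 0.12 − 1.47 + 0.94) / 8 = -0.3000%
Sample σ = √[Σ(r − r̄)² / 7] = √[9.2326 / 7] = √1.3189 = 1.1484%
Sharpe = (r̄ − rf) / σ = (-0.3000 − 0.02) / 1.1484 = -0.3200 / 1.1484 = -0.2786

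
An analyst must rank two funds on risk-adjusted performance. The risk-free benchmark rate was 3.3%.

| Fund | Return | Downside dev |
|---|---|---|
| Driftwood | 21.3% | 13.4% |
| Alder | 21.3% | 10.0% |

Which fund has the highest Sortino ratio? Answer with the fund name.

Alder

Driftwood: Sortino ratio = (21.3% − 3.3%) / 13.4% = 1.343
Alder: Sortino ratio = (21.3% − 3.3%) / 10.0% = 1.800
Highest: Alder (1.800).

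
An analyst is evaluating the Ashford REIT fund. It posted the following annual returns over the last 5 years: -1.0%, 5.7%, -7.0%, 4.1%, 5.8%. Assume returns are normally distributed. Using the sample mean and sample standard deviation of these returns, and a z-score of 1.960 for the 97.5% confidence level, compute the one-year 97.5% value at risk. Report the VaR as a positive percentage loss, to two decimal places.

r̄ = (-1 + 5.7 − 7 + 4.1 + 5.8) / 5 = 7.60 / 5 = 1.5200%
Σ(r − r̄)² = (-1 − 1.5200)² + (5.7 − 1.5200)² + … = 121.3880
σ = √[121.3880 / 4] = 5.5088%
VaR = −(r̄ − z·σ) = −(1.5200 − 1.960 × 5.5088) = −(-9.2772) = 9.2772%

9.28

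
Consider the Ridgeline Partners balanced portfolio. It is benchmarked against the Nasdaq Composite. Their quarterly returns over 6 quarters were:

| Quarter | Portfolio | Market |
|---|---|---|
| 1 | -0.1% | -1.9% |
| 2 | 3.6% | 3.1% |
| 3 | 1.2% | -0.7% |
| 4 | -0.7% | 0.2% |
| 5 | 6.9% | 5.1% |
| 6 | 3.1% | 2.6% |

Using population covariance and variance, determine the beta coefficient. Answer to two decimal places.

0.98

r̄p = 2.3333%,  r̄m = 1.4000%
Cov = Σ(rp − r̄p)(rm − r̄m) / 6 = 5.6700
Var(rm) = Σ(rm − r̄m)² / 6 = 5.7933
β = Cov / Var = 5.6700 / 5.7933 = 0.9787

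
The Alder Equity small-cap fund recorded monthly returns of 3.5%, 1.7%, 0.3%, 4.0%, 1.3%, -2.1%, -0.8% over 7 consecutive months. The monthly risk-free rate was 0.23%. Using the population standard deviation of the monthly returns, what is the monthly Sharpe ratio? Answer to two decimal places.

0.44

r̄ = (3.5 + 1.7 + 0.3 + 4 + 1.3 − 2.1 − 0.8) / 7 = 1.1286%
Σ(r − r̄)² = 29.0543; population σ = √(29.0543/7) = 2.0373%
Sharpe = (r̄ − rf) / σ = (1.1286 − 0.23) / 2.0373 = 0.8986 / 2.0373 = 0.4411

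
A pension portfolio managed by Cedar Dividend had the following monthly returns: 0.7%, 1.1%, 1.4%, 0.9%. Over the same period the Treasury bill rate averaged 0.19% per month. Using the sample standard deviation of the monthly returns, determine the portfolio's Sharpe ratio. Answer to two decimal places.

μ = (0.7 + 1.1 + 1.4 + 0.9) / 4 = 1.0250%
Σ(r − μ)² = 0.2675; sample σ = √(0.2675/3) = 0.2986%
Sharpe = (μ − rf) / σ = (1.0250 − 0.19) / 0.2986 = 0.8350 / 0.2986 = 2.7964

2.80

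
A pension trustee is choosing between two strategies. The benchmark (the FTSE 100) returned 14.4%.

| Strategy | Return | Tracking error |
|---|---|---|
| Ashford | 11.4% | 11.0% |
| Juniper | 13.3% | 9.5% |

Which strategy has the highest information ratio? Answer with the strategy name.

Juniper

Ashford: IR = (11.4% − 14.4%) / 11.0% = -0.273
Juniper: IR = (13.3% − 14.4%) / 9.5% = -0.116
Highest: Juniper (-0.116).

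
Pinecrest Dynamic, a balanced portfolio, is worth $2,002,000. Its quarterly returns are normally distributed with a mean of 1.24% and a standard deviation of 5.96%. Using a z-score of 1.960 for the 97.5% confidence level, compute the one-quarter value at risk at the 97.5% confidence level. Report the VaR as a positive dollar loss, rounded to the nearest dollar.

$209,041

Return at the 97.5% tail: μ − z·σ = 1.24% − 1.960 × 5.96% = 1.24 − 11.6816 = -10.4416%
VaR = −(-10.4416%) × $2,002,000 = 10.4416% × $2,002,000 = $209,041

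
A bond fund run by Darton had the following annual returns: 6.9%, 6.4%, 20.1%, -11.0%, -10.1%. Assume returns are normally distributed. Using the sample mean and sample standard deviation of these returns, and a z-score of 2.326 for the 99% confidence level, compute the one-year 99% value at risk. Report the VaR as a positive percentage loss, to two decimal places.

27.99

μ = (6.9 + 6.4 + 20.1 − 11 − 10.1) / 5 = 2.4600%
Sample σ = √[Σ(r − μ)² / 4] = √[685.3320 / 4] = √171.3330 = 13.0894%
VaR = −(μ − z·σ) = −(2.4600 − 2.326 × 13.0894) = −(-27.9859) = 27.9859%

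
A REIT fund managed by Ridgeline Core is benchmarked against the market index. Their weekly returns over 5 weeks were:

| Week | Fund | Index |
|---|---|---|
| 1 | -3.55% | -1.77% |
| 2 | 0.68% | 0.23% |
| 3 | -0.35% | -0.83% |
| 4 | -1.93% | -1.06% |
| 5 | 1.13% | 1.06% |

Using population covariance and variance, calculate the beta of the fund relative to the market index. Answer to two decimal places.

1.61

r̄p = -0.8040%,  r̄m = -0.4740%
Cov = Σ(rp − r̄p)(rm − r̄m) / 5 = 1.6137
Var(rm) = Σ(rm − r̄m)² / 5 = 0.9997
β = Cov / Var = 1.6137 / 0.9997 = 1.6142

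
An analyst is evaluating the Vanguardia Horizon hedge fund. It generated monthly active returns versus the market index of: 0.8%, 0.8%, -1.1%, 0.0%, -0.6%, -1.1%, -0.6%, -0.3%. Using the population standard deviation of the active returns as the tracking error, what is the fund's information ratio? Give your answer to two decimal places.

-0.37

μ = (0.8 + 0.8 − 1.1 + 0 − 0.6 − 1.1 − 0.6 − 0.3) / 8 = -2.10 / 8 = -0.2625%
Σ(r − μ)² = (0.8 − (-0.2625))² + (0.8 − (-0.2625))² + … = 3.9588
population σ = √(3.9588 / 8) = √0.4949 = 0.7035%
IR = μ / tracking error = -0.2625 / 0.7035 = -0.3731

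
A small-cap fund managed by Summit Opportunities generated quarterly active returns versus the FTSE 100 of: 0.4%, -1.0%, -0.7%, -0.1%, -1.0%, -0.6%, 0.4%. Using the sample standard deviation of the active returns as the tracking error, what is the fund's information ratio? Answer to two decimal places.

r̄ = (0.4 − 1 − 0.7 − 0.1 − 1 − 0.6 + 0.4) / 7 = -2.60 / 7 = -0.3714%
Σ(r − r̄)² = (0.4 − (-0.3714))² + (-1 − (-0.3714))² + (-0.7 − (-0.3714))² + … = 2.2143
σ = √[2.2143 / 6] = 0.6075%
IR = r̄ / tracking error = -0.3714 / 0.6075 = -0.6114

-0.61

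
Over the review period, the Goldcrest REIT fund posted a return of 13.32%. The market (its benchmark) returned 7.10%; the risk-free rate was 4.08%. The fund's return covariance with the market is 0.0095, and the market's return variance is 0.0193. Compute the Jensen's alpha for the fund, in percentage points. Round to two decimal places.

7.75

β = Cov / Var = 0.0095 / 0.0193 = 0.4922
E[R] = Rf + β(Rm − Rf) = 4.08% + 0.4922 × (7.10% − 4.08%) = 5.5664%
α = Rp − E[R] = 13.32% − 5.5664% = 7.7536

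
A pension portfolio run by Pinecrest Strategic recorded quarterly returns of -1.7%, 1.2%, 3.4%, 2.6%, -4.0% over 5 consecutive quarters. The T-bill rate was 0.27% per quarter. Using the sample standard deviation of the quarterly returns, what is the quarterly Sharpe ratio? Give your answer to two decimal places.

μ = (-1.7 + 1.2 + 3.4 + 2.6 − 4) / 5 = 0.3000%
Sample std dev = √[38.2000 / 4] = 3.0903%
Sharpe = (μ − rf) / σ = (0.3000 − 0.27) / 3.0903 = 0.0300 / 3.0903 = 0.0097

0.01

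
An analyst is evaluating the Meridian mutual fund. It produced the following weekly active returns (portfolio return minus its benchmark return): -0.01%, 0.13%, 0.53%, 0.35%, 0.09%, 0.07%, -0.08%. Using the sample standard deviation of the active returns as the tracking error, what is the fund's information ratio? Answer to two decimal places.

r̄ = (-0.01 + 0.13 + 0.53 + 0.35 + 0.09 + 0.07 − 0.08) / 7 = 1.080 / 7 = 0.1543%
Sample σ = √[Σ(r − r̄)² / 6] = √[0.2732 / 6] = √0.0455 = 0.2133%
IR = r̄ / tracking error = 0.1543 / 0.2133 = 0.7234

0.72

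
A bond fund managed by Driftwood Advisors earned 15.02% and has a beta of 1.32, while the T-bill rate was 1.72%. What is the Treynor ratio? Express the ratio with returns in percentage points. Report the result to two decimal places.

10.08

Treynor = (Rp − Rf) / β = (15.02% − 1.72%) / 1.32 = 13.30 / 1.32 = 10.0758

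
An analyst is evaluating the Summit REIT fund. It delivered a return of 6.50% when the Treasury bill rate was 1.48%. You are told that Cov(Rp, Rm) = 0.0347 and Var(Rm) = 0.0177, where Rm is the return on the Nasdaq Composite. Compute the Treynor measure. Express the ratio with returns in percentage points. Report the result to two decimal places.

2.56

β = Cov / Var = 0.0347 / 0.0177 = 1.9605
Treynor = (Rp − Rf) / β = (6.50% − 1.48%) / 1.9605 = 5.02 / 1.9605 = 2.5606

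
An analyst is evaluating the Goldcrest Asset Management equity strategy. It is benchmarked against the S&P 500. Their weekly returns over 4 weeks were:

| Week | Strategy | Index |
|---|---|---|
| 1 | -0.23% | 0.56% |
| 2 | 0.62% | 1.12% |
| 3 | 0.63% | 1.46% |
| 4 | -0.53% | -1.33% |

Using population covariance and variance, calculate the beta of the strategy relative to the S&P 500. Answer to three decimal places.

0.423

r̄p = 0.1225%,  r̄m = 0.4525%
Cov = Σ(rp − r̄p)(rm − r̄m) / 4 = 0.4921
Var(rm) = Σ(rm − r̄m)² / 4 = 1.1624
β = Cov / Var = 0.4921 / 1.1624 = 0.4233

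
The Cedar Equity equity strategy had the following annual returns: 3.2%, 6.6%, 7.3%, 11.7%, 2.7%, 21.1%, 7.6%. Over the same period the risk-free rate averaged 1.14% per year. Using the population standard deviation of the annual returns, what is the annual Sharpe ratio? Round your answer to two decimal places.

1.28

μ = (3.2 + 6.6 + 7.3 + 11.7 + 2.7 + 21.1 + 7.6) / 7 = 60.20 / 7 = 8.6000%
Σ(r − μ)² = (3.2 − 8.6000)² + (6.6 − 8.6000)² + … = 236.5200
population σ = √(236.5200 / 7) = √33.7886 = 5.8128%
Sharpe = (μ − rf) / σ = (8.6000 − 1.14) / 5.8128 = 7.4600 / 5.8128 = 1.2834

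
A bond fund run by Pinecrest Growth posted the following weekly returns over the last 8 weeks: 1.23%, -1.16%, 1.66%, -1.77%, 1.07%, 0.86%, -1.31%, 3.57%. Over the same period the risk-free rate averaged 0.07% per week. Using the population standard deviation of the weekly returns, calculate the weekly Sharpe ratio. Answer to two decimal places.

0.27

μ = (1.23 − 1.16 + 1.66 − 1.77 + 1.07 + 0.86 − 1.31 + 3.57) / 8 = 4.150 / 8 = 0.5188%
Population σ = √[Σ(r − μ)² / 8] = √[22.9397 / 8] = √2.8675 = 1.6934%
Sharpe = (μ − rf) / σ = (0.5188 − 0.07) / 1.6934 = 0.4488 / 1.6934 = 0.2650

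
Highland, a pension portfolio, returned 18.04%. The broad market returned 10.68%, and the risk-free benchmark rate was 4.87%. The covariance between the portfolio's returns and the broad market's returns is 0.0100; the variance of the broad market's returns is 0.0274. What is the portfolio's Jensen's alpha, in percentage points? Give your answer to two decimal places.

11.05

β = Cov / Var = 0.0100 / 0.0274 = 0.3650
E[R] = Rf + β(Rm − Rf) = 4.87% + 0.3650 × (10.68% − 4.87%) = 6.9907%
α = Rp − E[R] = 18.04% − 6.9907% = 11.0493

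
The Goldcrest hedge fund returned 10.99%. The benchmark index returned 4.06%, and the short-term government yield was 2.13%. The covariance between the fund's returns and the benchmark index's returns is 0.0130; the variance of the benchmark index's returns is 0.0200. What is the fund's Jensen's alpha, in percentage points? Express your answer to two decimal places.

7.61

β = Cov / Var = 0.0130 / 0.0200 = 0.6500
E[R] = Rf + β(Rm − Rf) = 2.13% + 0.6500 × (4.06% − 2.13%) = 3.3845%
α = Rp − E[R] = 10.99% − 3.3845% = 7.6055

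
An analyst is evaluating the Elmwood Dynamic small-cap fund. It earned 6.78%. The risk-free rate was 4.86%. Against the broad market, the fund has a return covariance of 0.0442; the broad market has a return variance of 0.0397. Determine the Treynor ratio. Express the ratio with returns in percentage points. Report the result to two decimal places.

β = Cov / Var = 0.0442 / 0.0397 = 1.1134
Treynor = (Rp − Rf) / β = (6.78% − 4.86%) / 1.1134 = 1.92 / 1.1134 = 1.7244

1.72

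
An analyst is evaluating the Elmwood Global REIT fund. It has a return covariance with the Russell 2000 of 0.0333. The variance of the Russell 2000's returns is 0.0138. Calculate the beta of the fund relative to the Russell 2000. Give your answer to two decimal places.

2.41

β = Cov(Rp, Rm) / Var(Rm) = 0.0333 / 0.0138 = 2.4130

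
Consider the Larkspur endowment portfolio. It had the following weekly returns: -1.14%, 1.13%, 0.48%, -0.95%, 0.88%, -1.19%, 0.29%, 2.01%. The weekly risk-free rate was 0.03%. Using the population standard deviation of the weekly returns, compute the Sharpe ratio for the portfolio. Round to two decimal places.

0.14

r̄ = (-1.14 + 1.13 + 0.48 − 0.95 + 0.88 − 1.19 + 0.29 + 2.01) / 8 = 0.1888%
Population σ = √[Σ(r − r̄)² / 8] = √[9.7391 / 8] = √1.2174 = 1.1034%
Sharpe = (r̄ − rf) / σ = (0.1888 − 0.03) / 1.1034 = 0.1588 / 1.1034 = 0.1439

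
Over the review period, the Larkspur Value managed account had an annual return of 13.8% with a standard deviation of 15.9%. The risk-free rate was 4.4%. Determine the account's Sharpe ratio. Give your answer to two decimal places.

Sharpe = (Rp − Rf) / σp = (13.8% − 4.4%) / 15.9% = 9.40% / 15.9% = 0.5912

0.59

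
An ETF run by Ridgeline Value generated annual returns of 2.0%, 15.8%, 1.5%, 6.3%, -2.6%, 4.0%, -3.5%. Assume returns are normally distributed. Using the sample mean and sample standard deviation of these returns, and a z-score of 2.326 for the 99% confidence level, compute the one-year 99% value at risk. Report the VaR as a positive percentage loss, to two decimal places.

11.71

Mean return r̄ = 23.50 / 7 = 3.3571%
Σ(r − r̄)² = (2 − 3.3571)² + (15.8 − 3.3571)² + (1.5 − 3.3571)² + … = 251.6971
sample σ = √(251.6971 / 6) = √41.9495 = 6.4768%
VaR = −(r̄ − z·σ) = −(3.3571 − 2.326 × 6.4768) = −(-11.7079) = 11.7079%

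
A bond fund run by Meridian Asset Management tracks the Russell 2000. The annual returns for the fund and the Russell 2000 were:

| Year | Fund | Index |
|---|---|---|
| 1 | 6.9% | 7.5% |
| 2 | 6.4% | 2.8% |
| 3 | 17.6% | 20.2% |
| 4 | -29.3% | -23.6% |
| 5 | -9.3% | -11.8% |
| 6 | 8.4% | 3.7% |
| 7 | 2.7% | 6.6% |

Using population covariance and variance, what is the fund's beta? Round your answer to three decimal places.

r̄p = 0.4857%,  r̄m = 0.7714%
Cov = Σ(rp − r̄p)(rm − r̄m) / 7 = 181.8124
Var(rm) = Σ(rm − r̄m)² / 7 = 174.4878
β = Cov / Var = 181.8124 / 174.4878 = 1.0420

1.042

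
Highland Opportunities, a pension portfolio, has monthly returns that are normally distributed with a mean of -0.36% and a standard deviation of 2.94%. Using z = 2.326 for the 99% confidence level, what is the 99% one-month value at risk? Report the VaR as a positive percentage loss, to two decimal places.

7.20

VaR (as % loss) = −(μ − z·σ) = −(-0.36% − 2.326 × 2.94%) = −(-7.19844%) = 7.19844%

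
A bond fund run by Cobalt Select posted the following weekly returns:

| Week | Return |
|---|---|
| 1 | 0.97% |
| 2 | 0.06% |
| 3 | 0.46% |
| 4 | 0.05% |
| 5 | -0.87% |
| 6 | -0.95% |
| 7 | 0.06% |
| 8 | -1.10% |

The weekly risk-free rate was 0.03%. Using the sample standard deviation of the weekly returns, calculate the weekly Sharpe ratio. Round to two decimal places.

μ = (0.97 + 0.06 + 0.46 + 0.05 − 0.87 − 0.95 + 0.06 − 1.1) / 8 = -0.1650%
Σ(r − μ)² = 3.8138; sample σ = √(3.8138/7) = 0.7381%
Sharpe = (μ − rf) / σ = (-0.1650 − 0.03) / 0.7381 = -0.1950 / 0.7381 = -0.2642

-0.26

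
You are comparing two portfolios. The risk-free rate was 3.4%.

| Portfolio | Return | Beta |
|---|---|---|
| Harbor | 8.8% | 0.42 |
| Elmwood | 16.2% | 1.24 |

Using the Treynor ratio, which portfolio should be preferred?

Harbor

Harbor: Treynor = (8.8% − 3.4%) / 0.42 = 12.857
Elmwood: Treynor = (16.2% − 3.4%) / 1.24 = 10.323
Highest: Harbor (12.857).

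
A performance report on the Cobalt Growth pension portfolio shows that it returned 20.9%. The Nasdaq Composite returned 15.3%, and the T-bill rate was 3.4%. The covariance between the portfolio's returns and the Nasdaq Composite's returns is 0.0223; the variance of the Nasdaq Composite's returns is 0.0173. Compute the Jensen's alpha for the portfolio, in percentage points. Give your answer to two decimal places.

2.16

β = Cov / Var = 0.0223 / 0.0173 = 1.2890
E[R] = Rf + β(Rm − Rf) = 3.4% + 1.2890 × (15.3% − 3.4%) = 18.7391%
α = Rp − E[R] = 20.9% − 18.7391% = 2.1609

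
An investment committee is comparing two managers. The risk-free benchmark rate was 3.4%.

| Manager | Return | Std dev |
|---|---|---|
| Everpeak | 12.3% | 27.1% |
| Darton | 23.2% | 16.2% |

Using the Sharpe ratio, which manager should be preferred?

Everpeak: Sharpe ratio = (12.3% − 3.4%) / 27.1% = 0.328
Darton: Sharpe ratio = (23.2% − 3.4%) / 16.2% = 1.222
Highest: Darton (1.222).

Darton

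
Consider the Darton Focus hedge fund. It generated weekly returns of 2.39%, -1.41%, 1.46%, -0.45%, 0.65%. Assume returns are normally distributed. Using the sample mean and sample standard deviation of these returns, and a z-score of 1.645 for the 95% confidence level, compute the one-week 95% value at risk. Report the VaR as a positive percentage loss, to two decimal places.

r̄ = (2.39 − 1.41 + 1.46 − 0.45 + 0.65) / 5 = 2.640 / 5 = 0.5280%
Σ(r − r̄)² = (2.39 − 0.5280)² + (-1.41 − 0.5280)² + (1.46 − 0.5280)² + … = 9.0629
σ = √[9.0629 / 4] = 1.5052%
VaR = −(r̄ − z·σ) = −(0.5280 − 1.645 × 1.5052) = −(-1.9481) = 1.9481%

1.95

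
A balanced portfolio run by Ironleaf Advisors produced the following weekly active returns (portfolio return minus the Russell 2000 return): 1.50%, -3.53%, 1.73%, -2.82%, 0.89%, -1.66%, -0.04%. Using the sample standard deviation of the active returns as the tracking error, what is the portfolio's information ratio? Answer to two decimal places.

-0.26

r̄ = (1.5 − 3.53 + 1.73 − 2.82 + 0.89 − 1.66 − 0.04) / 7 = -0.5614%
Sample std dev = √[26.9991 / 6] = 2.1213%
IR = r̄ / tracking error = -0.5614 / 2.1213 = -0.2646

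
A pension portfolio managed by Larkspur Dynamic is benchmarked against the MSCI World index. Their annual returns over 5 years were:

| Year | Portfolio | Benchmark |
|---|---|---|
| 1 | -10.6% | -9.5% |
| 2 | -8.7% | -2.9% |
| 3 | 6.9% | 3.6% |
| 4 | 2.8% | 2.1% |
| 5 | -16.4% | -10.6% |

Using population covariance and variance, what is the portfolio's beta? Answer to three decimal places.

r̄p = -5.2000%,  r̄m = -3.4600%
Cov = Σ(rp − r̄p)(rm − r̄m) / 5 = 48.1060
Var(rm) = Σ(rm − r̄m)² / 5 = 33.7064
β = Cov / Var = 48.1060 / 33.7064 = 1.4272

1.427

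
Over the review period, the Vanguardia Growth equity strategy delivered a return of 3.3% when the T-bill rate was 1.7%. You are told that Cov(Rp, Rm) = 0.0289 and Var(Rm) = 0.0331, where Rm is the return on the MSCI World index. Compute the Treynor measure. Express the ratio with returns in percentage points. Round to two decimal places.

1.83

β = Cov / Var = 0.0289 / 0.0331 = 0.8731
Treynor = (Rp − Rf) / β = (3.3% − 1.7%) / 0.8731 = 1.60 / 0.8731 = 1.8326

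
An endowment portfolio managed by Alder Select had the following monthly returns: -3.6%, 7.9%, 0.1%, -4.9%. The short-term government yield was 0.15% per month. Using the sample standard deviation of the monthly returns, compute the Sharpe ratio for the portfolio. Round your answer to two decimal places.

r̄ = (-3.6 + 7.9 + 0.1 − 4.9) / 4 = -0.50 / 4 = -0.1250%
Sample σ = √[Σ(r − r̄)² / 3] = √[99.3275 / 3] = √33.1092 = 5.7541%
Sharpe = (r̄ − rf) / σ = (-0.1250 − 0.15) / 5.7541 = -0.2750 / 5.7541 = -0.0478

-0.05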